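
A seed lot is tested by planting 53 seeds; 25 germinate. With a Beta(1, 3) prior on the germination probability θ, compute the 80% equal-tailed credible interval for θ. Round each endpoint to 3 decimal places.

[0.372, 0.541]

Posterior: Beta(1+25, 3+28) = Beta(26, 31).
Equal-tailed 80% interval: the 0.1 and 0.9 quantiles of Beta(26, 31).
Posterior mean ≈ 0.456, SD ≈ 0.065; a Normal approximation gives roughly [0.372, 0.540].
Exact: F⁻¹(0.1) = 0.372; F⁻¹(0.9) = 0.541.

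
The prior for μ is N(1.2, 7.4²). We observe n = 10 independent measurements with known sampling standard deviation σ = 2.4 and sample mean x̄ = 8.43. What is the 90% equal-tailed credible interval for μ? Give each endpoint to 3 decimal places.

[7.113, 9.597]

Posterior precision = 1/7.4² + 10/2.4² = 0.0183 + 1.7361 = 1.7544, so posterior SD = 0.7550.
Posterior mean = (1.2/7.4² + 10·8.43/2.4²) / 1.7544 = 8.3547.
Interval: 8.3547 ± 1.645 × 0.7550 → [7.113, 9.597].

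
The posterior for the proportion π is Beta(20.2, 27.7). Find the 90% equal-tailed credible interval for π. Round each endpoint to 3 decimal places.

[0.307, 0.540]

Posterior: Beta(20.2, 27.7).
Equal-tailed 90% interval: the 0.05 and 0.95 quantiles of Beta(20.2, 27.7).
Posterior mean ≈ 0.422, SD ≈ 0.071; a Normal approximation gives roughly [0.306, 0.538].
Exact: F⁻¹(0.05) = 0.307; F⁻¹(0.95) = 0.540.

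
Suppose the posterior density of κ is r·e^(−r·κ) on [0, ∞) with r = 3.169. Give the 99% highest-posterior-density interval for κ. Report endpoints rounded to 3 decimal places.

[0.000, 1.453]

The exponential density is strictly decreasing on [0, ∞), so the HPD interval is anchored at 0: [0, q] with P(κ ≤ q) = 0.99.
q = −ln(1 − 0.99) / 3.169 = 4.6052 / 3.169 = 1.453.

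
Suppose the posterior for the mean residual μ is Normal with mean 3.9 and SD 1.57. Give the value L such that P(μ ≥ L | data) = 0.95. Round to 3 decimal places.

Need L with P(μ ≥ L) = 0.95: L = 3.9 − z_{0.05}·1.57.
z = 1.645; L = 3.9 − 1.645 × 1.57 = 1.318.

1.318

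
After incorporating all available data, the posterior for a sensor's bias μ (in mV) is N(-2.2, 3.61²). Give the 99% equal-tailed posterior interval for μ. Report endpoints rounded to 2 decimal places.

The posterior is symmetric, so the 99% equal-tailed interval is μ = -2.2 ± z·3.61 with z = 2.576.
Half-width: 2.576 × 3.61 = 9.30.
-2.2 − 9.30 = -11.50; -2.2 + 9.30 = 7.10.

[-11.50, 7.10]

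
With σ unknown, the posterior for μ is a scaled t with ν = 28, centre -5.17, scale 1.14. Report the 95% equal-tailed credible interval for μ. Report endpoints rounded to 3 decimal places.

[-7.505, -2.835]

The t_28 distribution is symmetric; the 95% interval is -5.17 ± t·1.14 with t_{0.975,28} = 2.048.
Half-width: 2.048 × 1.14 = 2.335.
-5.17 − 2.335 = -7.505; -5.17 + 2.335 = -2.835.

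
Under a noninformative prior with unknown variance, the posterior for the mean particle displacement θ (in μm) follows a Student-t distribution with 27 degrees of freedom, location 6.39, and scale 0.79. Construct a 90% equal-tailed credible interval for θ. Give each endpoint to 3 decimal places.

[5.044, 7.736]

The t_27 distribution is symmetric; the 90% interval is 6.39 ± t·0.79 with t_{0.95,27} = 1.703.
Half-width: 1.703 × 0.79 = 1.346.
6.39 − 1.346 = 5.044; 6.39 + 1.346 = 7.736.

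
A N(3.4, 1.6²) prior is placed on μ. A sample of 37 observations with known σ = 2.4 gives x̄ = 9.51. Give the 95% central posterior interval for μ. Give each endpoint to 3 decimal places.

Posterior precision = 1/1.6² + 37/2.4² = 0.3906 + 6.4236 = 6.8142, so posterior SD = 0.3831.
Posterior mean = (3.4/1.6² + 37·9.51/2.4²) / 6.8142 = 9.1597.
Interval: 9.1597 ± 1.960 × 0.3831 → [8.409, 9.911].

[8.409, 9.911]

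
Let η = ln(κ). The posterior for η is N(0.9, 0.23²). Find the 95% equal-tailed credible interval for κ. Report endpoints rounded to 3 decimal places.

On the log scale the 95% interval is 0.9 ± 1.960 × 0.23 = [0.4492, 1.3508].
Exponentiate: [e^0.4492, e^1.3508] = [1.567, 3.860].

[1.567, 3.860]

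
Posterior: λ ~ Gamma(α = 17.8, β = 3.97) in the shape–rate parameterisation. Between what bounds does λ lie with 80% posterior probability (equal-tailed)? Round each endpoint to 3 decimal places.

[3.187, 5.888]

Posterior: Gamma(shape 17.8, rate 3.97).
Equal-tailed 80% interval: Gamma(17.8, 3.97) quantiles at 0.1 and 0.9.
Posterior mean ≈ 4.484, SD ≈ 1.063; a Normal approximation gives roughly [3.122, 5.846].
Exact: lower = 3.187; upper = 5.888.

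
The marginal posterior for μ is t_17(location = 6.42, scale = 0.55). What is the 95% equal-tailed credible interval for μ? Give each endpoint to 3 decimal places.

The t_17 distribution is symmetric; the 95% interval is 6.42 ± t·0.55 with t_{0.975,17} = 2.110.
Half-width: 2.110 × 0.55 = 1.160.
6.42 − 1.160 = 5.260; 6.42 + 1.160 = 7.580.

[5.260, 7.580]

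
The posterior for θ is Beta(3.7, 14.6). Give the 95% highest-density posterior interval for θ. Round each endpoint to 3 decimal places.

[0.042, 0.382]

The posterior is unimodal and skewed, so the HPD interval has equal density at both endpoints and is the shortest 95% interval.
Solving f(0.042) = f(0.382) with F(0.382) − F(0.042) = 0.95 gives [0.042, 0.382].
For comparison, the equal-tailed interval is [0.057, 0.408]; the HPD is narrower and shifted toward the mode.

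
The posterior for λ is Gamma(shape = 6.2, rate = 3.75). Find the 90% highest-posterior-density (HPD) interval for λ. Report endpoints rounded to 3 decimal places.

The posterior is unimodal and skewed, so the HPD interval has equal density at both endpoints and is the shortest 90% interval.
Solving f(0.602) = f(2.665) with F(2.665) − F(0.602) = 0.90 gives [0.602, 2.665].
For comparison, the equal-tailed interval is [0.732, 2.875]; the HPD is narrower and shifted toward the mode.

[0.602, 2.665]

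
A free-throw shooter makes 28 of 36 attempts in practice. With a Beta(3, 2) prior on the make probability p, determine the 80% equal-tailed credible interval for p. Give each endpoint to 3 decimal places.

Posterior: Beta(3+28, 2+8) = Beta(31, 10).
Equal-tailed 80% interval: the 0.1 and 0.9 quantiles of Beta(31, 10).
Posterior mean ≈ 0.756, SD ≈ 0.066; a Normal approximation gives roughly [0.671, 0.841].
Exact: F⁻¹(0.1) = 0.668; F⁻¹(0.9) = 0.838.

[0.668, 0.838]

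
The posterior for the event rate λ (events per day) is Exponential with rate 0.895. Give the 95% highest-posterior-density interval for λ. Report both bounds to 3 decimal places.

[0.000, 3.347]

The exponential density is strictly decreasing on [0, ∞), so the HPD interval is anchored at 0: [0, q] with P(λ ≤ q) = 0.95.
q = −ln(1 − 0.95) / 0.895 = 2.9957 / 0.895 = 3.347.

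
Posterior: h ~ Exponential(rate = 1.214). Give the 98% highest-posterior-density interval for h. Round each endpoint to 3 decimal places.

[0.000, 3.222]

The exponential density is strictly decreasing on [0, ∞), so the HPD interval is anchored at 0: [0, q] with P(h ≤ q) = 0.98.
q = −ln(1 − 0.98) / 1.214 = 3.9120 / 1.214 = 3.222.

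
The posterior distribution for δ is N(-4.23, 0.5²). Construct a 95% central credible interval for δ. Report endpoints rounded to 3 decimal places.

[-5.210, -3.250]

The posterior is symmetric, so the 95% equal-tailed interval is δ = -4.23 ± z·0.5 with z = 1.960.
Half-width: 1.960 × 0.5 = 0.980.
-4.23 − 0.980 = -5.210; -4.23 + 0.980 = -3.250.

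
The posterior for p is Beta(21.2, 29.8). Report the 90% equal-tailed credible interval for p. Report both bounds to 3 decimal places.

Posterior: Beta(21.2, 29.8).
Equal-tailed 90% interval: the 0.05 and 0.95 quantiles of Beta(21.2, 29.8).
Posterior mean ≈ 0.416, SD ≈ 0.068; a Normal approximation gives roughly [0.303, 0.528].
Exact: F⁻¹(0.05) = 0.305; F⁻¹(0.95) = 0.530.

[0.305, 0.530]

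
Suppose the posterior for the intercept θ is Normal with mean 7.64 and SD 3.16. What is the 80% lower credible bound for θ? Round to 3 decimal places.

Need L with P(θ ≥ L) = 0.80: L = 7.64 − z_{0.2}·3.16.
z = 0.842; L = 7.64 − 0.842 × 3.16 = 4.980.

4.980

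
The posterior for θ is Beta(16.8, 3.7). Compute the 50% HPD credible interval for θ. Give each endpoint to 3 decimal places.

[0.794, 0.903]

The posterior is unimodal and skewed, so the HPD interval has equal density at both endpoints and is the shortest 50% interval.
Solving f(0.794) = f(0.903) with F(0.903) − F(0.794) = 0.50 gives [0.794, 0.903].
For comparison, the equal-tailed interval is [0.769, 0.881]; the HPD is narrower and shifted toward the mode.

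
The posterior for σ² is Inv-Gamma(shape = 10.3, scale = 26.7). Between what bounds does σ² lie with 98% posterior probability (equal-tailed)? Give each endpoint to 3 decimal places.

[1.391, 6.180]

Inverse-Gamma(10.3, 26.7) quantiles: F⁻¹(0.01) and F⁻¹(0.99).
Equivalently, 1/σ² ~ Gamma(10.3, rate = 26.7); invert its 0.99 and 0.01 quantiles.
Posterior mean ≈ 2.871, SD ≈ 0.997; a Normal approximation gives roughly [0.553, 5.189].
Exact: lower = 1.391; upper = 6.180.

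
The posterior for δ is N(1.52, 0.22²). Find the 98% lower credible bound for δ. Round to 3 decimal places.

1.068

Need L with P(δ ≥ L) = 0.98: L = 1.52 − z_{0.02}·0.22.
z = 2.054; L = 1.52 − 2.054 × 0.22 = 1.068.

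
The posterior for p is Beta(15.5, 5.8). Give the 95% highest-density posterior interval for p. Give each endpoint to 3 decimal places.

The posterior is unimodal and skewed, so the HPD interval has equal density at both endpoints and is the shortest 95% interval.
Solving f(0.542) = f(0.902) with F(0.902) − F(0.542) = 0.95 gives [0.542, 0.902].
For comparison, the equal-tailed interval is [0.525, 0.890]; the HPD is narrower and shifted toward the mode.

[0.542, 0.902]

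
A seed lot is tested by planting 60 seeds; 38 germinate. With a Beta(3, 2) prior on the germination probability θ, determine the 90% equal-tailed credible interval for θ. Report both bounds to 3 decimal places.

[0.531, 0.726]

Posterior: Beta(3+38, 2+22) = Beta(41, 24).
Equal-tailed 90% interval: the 0.05 and 0.95 quantiles of Beta(41, 24).
Posterior mean ≈ 0.631, SD ≈ 0.059; a Normal approximation gives roughly [0.533, 0.728].
Exact: F⁻¹(0.05) = 0.531; F⁻¹(0.95) = 0.726.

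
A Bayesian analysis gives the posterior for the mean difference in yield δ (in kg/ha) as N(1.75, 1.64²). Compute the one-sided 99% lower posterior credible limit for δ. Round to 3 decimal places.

Need L with P(δ ≥ L) = 0.99: L = 1.75 − z_{0.01}·1.64.
z = 2.326; L = 1.75 − 2.326 × 1.64 = -2.065.

-2.065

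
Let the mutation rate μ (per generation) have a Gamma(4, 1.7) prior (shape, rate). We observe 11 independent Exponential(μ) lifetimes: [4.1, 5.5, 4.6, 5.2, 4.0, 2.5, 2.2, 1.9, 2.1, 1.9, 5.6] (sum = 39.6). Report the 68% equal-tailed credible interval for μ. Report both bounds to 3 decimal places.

[0.271, 0.455]

Posterior: Gamma(4+11, 1.7+39.6) = Gamma(15, 41.3) (shape, rate).
Equal-tailed 68% interval: Gamma(15, 41.3) quantiles at 0.16 and 0.84.
Posterior mean ≈ 0.363, SD ≈ 0.094; a Normal approximation gives roughly [0.270, 0.456].
Exact: lower = 0.271; upper = 0.455.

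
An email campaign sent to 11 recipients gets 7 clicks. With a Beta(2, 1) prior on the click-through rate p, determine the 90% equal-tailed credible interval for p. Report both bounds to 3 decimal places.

Posterior: Beta(2+7, 1+4) = Beta(9, 5).
Equal-tailed 90% interval: the 0.05 and 0.95 quantiles of Beta(9, 5).
Posterior mean ≈ 0.643, SD ≈ 0.124; a Normal approximation gives roughly [0.439, 0.846].
Exact: F⁻¹(0.05) = 0.427; F⁻¹(0.95) = 0.834.

[0.427, 0.834]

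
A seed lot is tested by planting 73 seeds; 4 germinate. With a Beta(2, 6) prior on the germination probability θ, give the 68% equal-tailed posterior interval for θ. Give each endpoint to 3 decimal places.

Posterior: Beta(2+4, 6+69) = Beta(6, 75).
Equal-tailed 68% interval: the 0.16 and 0.84 quantiles of Beta(6, 75).
Posterior mean ≈ 0.074, SD ≈ 0.029; a Normal approximation gives roughly [0.045, 0.103].
Exact: F⁻¹(0.16) = 0.046; F⁻¹(0.84) = 0.102.

[0.046, 0.102]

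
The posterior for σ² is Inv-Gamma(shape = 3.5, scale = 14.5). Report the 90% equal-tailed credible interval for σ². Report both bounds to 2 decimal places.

Inverse-Gamma(3.5, 14.5) quantiles: F⁻¹(0.05) and F⁻¹(0.95).
Equivalently, 1/σ² ~ Gamma(3.5, rate = 14.5); invert its 0.95 and 0.05 quantiles.
Posterior mean ≈ 5.80, SD ≈ 4.74; a Normal approximation gives roughly [-1.99, 13.59].
Exact: lower = 2.06; upper = 13.38.

[2.06, 13.38]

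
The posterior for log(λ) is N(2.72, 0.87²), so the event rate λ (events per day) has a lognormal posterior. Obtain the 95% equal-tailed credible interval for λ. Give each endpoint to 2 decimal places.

[2.76, 83.53]

On the log scale the 95% interval is 2.72 ± 1.960 × 0.87 = [1.0148, 4.4252].
Exponentiate: [e^1.0148, e^4.4252] = [2.76, 83.53].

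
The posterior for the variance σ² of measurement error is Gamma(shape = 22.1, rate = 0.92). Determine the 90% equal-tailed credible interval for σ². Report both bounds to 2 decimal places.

Posterior: Gamma(shape 22.1, rate 0.92).
Equal-tailed 90% interval: Gamma(22.1, 0.92) quantiles at 0.05 and 0.95.
Posterior mean ≈ 24.02, SD ≈ 5.11; a Normal approximation gives roughly [15.62, 32.43].
Exact: lower = 16.28; upper = 33.00.

[16.28, 33.00]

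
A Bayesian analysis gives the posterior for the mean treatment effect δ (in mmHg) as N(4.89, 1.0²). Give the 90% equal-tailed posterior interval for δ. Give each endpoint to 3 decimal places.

[3.245, 6.535]

The posterior is symmetric, so the 90% equal-tailed interval is δ = 4.89 ± z·1.0 with z = 1.645.
Half-width: 1.645 × 1.0 = 1.645.
4.89 − 1.645 = 3.245; 4.89 + 1.645 = 6.535.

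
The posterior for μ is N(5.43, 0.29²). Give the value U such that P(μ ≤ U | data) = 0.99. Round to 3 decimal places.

Need U with P(μ ≤ U) = 0.99: U = 5.43 + z_{0.01}·0.29.
z = 2.326; U = 5.43 + 2.326 × 0.29 = 6.105.

6.105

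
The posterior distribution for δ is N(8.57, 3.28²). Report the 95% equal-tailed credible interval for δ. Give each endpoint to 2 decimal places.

[2.14, 15.00]

The posterior is symmetric, so the 95% equal-tailed interval is δ = 8.57 ± z·3.28 with z = 1.960.
Half-width: 1.960 × 3.28 = 6.43.
8.57 − 6.43 = 2.14; 8.57 + 6.43 = 15.00.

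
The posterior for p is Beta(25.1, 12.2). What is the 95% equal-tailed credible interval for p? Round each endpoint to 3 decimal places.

Posterior: Beta(25.1, 12.2).
Equal-tailed 95% interval: the 0.025 and 0.975 quantiles of Beta(25.1, 12.2).
Posterior mean ≈ 0.673, SD ≈ 0.076; a Normal approximation gives roughly [0.524, 0.822].
Exact: F⁻¹(0.025) = 0.517; F⁻¹(0.975) = 0.812.

[0.517, 0.812]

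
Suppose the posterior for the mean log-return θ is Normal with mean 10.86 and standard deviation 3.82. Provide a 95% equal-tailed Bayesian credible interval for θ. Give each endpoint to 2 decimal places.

The posterior is symmetric, so the 95% equal-tailed interval is θ = 10.86 ± z·3.82 with z = 1.960.
Half-width: 1.960 × 3.82 = 7.49.
10.86 − 7.49 = 3.37; 10.86 + 7.49 = 18.35.

[3.37, 18.35]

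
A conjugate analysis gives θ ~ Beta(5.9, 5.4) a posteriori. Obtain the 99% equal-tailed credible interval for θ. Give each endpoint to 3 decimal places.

Posterior: Beta(5.9, 5.4).
Equal-tailed 99% interval: the 0.005 and 0.995 quantiles of Beta(5.9, 5.4).
Posterior mean ≈ 0.522, SD ≈ 0.142; a Normal approximation gives roughly [0.155, 0.889].
Exact: F⁻¹(0.005) = 0.177; F⁻¹(0.995) = 0.853.

[0.177, 0.853]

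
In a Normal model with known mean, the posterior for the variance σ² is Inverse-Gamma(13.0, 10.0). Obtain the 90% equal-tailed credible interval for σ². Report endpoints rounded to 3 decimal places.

[0.514, 1.300]

Inverse-Gamma(13.0, 10.0) quantiles: F⁻¹(0.05) and F⁻¹(0.95).
Equivalently, 1/σ² ~ Gamma(13.0, rate = 10.0); invert its 0.95 and 0.05 quantiles.
Posterior mean ≈ 0.833, SD ≈ 0.251; a Normal approximation gives roughly [0.420, 1.247].
Exact: lower = 0.514; upper = 1.300.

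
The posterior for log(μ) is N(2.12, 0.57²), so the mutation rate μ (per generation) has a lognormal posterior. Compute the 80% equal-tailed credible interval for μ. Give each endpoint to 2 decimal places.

[4.01, 17.30]

On the log scale the 80% interval is 2.12 ± 1.282 × 0.57 = [1.3895, 2.8505].
Exponentiate: [e^1.3895, e^2.8505] = [4.01, 17.30].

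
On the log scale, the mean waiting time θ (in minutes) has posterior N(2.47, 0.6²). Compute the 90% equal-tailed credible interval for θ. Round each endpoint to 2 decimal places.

On the log scale the 90% interval is 2.47 ± 1.645 × 0.6 = [1.4831, 3.4569].
Exponentiate: [e^1.4831, e^3.4569] = [4.41, 31.72].

[4.41, 31.72]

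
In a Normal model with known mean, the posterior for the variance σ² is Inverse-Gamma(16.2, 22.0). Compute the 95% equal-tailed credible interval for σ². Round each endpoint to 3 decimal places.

[0.880, 2.367]

Inverse-Gamma(16.2, 22.0) quantiles: F⁻¹(0.025) and F⁻¹(0.975).
Equivalently, 1/σ² ~ Gamma(16.2, rate = 22.0); invert its 0.975 and 0.025 quantiles.
Posterior mean ≈ 1.447, SD ≈ 0.384; a Normal approximation gives roughly [0.695, 2.200].
Exact: lower = 0.880; upper = 2.367.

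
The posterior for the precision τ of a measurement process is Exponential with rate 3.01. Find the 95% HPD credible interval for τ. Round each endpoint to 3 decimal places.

The exponential density is strictly decreasing on [0, ∞), so the HPD interval is anchored at 0: [0, q] with P(τ ≤ q) = 0.95.
q = −ln(1 − 0.95) / 3.01 = 2.9957 / 3.01 = 0.995.

[0.000, 0.995]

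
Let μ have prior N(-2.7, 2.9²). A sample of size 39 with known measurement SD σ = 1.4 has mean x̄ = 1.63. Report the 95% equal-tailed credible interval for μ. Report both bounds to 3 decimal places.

[1.166, 2.042]

Posterior precision = 1/2.9² + 39/1.4² = 0.1189 + 19.8980 = 20.0169, so posterior SD = 0.2235.
Posterior mean = (-2.7/2.9² + 39·1.63/1.4²) / 20.0169 = 1.6043.
Interval: 1.6043 ± 1.960 × 0.2235 → [1.166, 2.042].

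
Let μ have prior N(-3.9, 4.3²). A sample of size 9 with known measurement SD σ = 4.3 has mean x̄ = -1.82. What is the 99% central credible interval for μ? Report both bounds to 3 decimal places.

[-5.531, 1.475]

Posterior precision = 1/4.3² + 9/4.3² = 0.0541 + 0.4867 = 0.5408, so posterior SD = 1.3598.
Posterior mean = (-3.9/4.3² + 9·-1.82/4.3²) / 0.5408 = -2.0280.
Interval: -2.0280 ± 2.576 × 1.3598 → [-5.531, 1.475].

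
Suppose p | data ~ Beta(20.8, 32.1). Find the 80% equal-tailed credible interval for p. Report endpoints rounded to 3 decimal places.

Posterior: Beta(20.8, 32.1).
Equal-tailed 80% interval: the 0.1 and 0.9 quantiles of Beta(20.8, 32.1).
Posterior mean ≈ 0.393, SD ≈ 0.067; a Normal approximation gives roughly [0.308, 0.478].
Exact: F⁻¹(0.1) = 0.308; F⁻¹(0.9) = 0.480.

[0.308, 0.480]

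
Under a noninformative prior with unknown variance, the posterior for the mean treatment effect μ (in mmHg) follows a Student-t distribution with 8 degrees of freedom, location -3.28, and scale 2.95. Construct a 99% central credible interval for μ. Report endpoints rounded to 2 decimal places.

[-13.18, 6.62]

The t_8 distribution is symmetric; the 99% interval is -3.28 ± t·2.95 with t_{0.995,8} = 3.355.
Half-width: 3.355 × 2.95 = 9.90.
-3.28 − 9.90 = -13.18; -3.28 + 9.90 = 6.62.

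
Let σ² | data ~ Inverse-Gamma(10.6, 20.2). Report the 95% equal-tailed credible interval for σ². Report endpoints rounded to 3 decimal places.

[1.130, 3.876]

Inverse-Gamma(10.6, 20.2) quantiles: F⁻¹(0.025) and F⁻¹(0.975).
Equivalently, 1/σ² ~ Gamma(10.6, rate = 20.2); invert its 0.975 and 0.025 quantiles.
Posterior mean ≈ 2.104, SD ≈ 0.718; a Normal approximation gives roughly [0.698, 3.510].
Exact: lower = 1.130; upper = 3.876.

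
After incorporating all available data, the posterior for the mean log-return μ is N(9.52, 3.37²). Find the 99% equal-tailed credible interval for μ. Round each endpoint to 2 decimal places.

The posterior is symmetric, so the 99% equal-tailed interval is μ = 9.52 ± z·3.37 with z = 2.576.
Half-width: 2.576 × 3.37 = 8.68.
9.52 − 8.68 = 0.84; 9.52 + 8.68 = 18.20.

[0.84, 18.20]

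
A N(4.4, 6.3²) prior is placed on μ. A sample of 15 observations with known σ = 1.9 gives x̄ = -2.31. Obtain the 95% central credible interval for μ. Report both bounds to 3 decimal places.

Posterior precision = 1/6.3² + 15/1.9² = 0.0252 + 4.1551 = 4.1803, so posterior SD = 0.4891.
Posterior mean = (4.4/6.3² + 15·-2.31/1.9²) / 4.1803 = -2.2696.
Interval: -2.2696 ± 1.960 × 0.4891 → [-3.228, -1.311].

[-3.228, -1.311]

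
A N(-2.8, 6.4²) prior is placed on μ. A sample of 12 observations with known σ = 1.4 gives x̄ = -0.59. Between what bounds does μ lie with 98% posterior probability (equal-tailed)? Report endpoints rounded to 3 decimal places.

Posterior precision = 1/6.4² + 12/1.4² = 0.0244 + 6.1224 = 6.1469, so posterior SD = 0.4033.
Posterior mean = (-2.8/6.4² + 12·-0.59/1.4²) / 6.1469 = -0.5988.
Interval: -0.5988 ± 2.326 × 0.4033 → [-1.537, 0.340].

[-1.537, 0.340]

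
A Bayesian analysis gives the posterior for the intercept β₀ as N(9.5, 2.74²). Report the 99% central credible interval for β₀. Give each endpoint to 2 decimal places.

[2.44, 16.56]

The posterior is symmetric, so the 99% equal-tailed interval is β₀ = 9.5 ± z·2.74 with z = 2.576.
Half-width: 2.576 × 2.74 = 7.06.
9.5 − 7.06 = 2.44; 9.5 + 7.06 = 16.56.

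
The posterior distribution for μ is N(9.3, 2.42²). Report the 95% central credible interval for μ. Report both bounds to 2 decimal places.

The posterior is symmetric, so the 95% equal-tailed interval is μ = 9.3 ± z·2.42 with z = 1.960.
Half-width: 1.960 × 2.42 = 4.74.
9.3 − 4.74 = 4.56; 9.3 + 4.74 = 14.04.

[4.56, 14.04]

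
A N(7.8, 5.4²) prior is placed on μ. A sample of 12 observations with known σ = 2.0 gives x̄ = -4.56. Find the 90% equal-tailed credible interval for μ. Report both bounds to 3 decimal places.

[-5.365, -3.476]

Posterior precision = 1/5.4² + 12/2.0² = 0.0343 + 3.0000 = 3.0343, so posterior SD = 0.5741.
Posterior mean = (7.8/5.4² + 12·-4.56/2.0²) / 3.0343 = -4.4203.
Interval: -4.4203 ± 1.645 × 0.5741 → [-5.365, -3.476].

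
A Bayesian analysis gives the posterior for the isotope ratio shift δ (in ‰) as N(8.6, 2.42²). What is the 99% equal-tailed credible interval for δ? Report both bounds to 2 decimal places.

[2.37, 14.83]

The posterior is symmetric, so the 99% equal-tailed interval is δ = 8.6 ± z·2.42 with z = 2.576.
Half-width: 2.576 × 2.42 = 6.23.
8.6 − 6.23 = 2.37; 8.6 + 6.23 = 14.83.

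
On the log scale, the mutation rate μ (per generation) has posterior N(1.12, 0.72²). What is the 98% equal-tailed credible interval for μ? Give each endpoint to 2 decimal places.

On the log scale the 98% interval is 1.12 ± 2.326 × 0.72 = [-0.5550, 2.7950].
Exponentiate: [e^-0.5550, e^2.7950] = [0.57, 16.36].

[0.57, 16.36]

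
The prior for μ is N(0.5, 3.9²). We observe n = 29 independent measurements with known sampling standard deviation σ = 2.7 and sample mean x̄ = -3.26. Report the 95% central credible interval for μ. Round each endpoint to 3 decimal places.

[-4.174, -2.224]

Posterior precision = 1/3.9² + 29/2.7² = 0.0657 + 3.9781 = 4.0438, so posterior SD = 0.4973.
Posterior mean = (0.5/3.9² + 29·-3.26/2.7²) / 4.0438 = -3.1989.
Interval: -3.1989 ± 1.960 × 0.4973 → [-4.174, -2.224].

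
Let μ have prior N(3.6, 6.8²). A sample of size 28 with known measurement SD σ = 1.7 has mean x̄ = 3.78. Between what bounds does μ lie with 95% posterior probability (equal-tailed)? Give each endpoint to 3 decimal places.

Posterior precision = 1/6.8² + 28/1.7² = 0.0216 + 9.6886 = 9.7102, so posterior SD = 0.3209.
Posterior mean = (3.6/6.8² + 28·3.78/1.7²) / 9.7102 = 3.7796.
Interval: 3.7796 ± 1.960 × 0.3209 → [3.151, 4.409].

[3.151, 4.409]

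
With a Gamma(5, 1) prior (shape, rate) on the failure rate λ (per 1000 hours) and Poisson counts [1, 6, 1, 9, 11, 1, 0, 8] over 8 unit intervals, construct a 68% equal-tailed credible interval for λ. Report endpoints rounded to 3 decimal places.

Posterior: Gamma(5+37, 1+8) = Gamma(42, 9) (shape, rate).
Equal-tailed 68% interval: Gamma(42, 9) quantiles at 0.16 and 0.84.
Posterior mean ≈ 4.667, SD ≈ 0.720; a Normal approximation gives roughly [3.951, 5.383].
Exact: lower = 3.953; upper = 5.380.

[3.953, 5.380]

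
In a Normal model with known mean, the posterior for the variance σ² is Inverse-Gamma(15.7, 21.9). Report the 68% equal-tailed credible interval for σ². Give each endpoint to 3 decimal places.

[1.118, 1.856]

Inverse-Gamma(15.7, 21.9) quantiles: F⁻¹(0.16) and F⁻¹(0.84).
Equivalently, 1/σ² ~ Gamma(15.7, rate = 21.9); invert its 0.84 and 0.16 quantiles.
Posterior mean ≈ 1.490, SD ≈ 0.403; a Normal approximation gives roughly [1.090, 1.890].
Exact: lower = 1.118; upper = 1.856.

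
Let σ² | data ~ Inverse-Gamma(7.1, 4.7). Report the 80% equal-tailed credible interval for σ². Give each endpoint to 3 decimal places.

Inverse-Gamma(7.1, 4.7) quantiles: F⁻¹(0.1) and F⁻¹(0.9).
Equivalently, 1/σ² ~ Gamma(7.1, rate = 4.7); invert its 0.9 and 0.1 quantiles.
Posterior mean ≈ 0.770, SD ≈ 0.341; a Normal approximation gives roughly [0.333, 1.208].
Exact: lower = 0.441; upper = 1.184.

[0.441, 1.184]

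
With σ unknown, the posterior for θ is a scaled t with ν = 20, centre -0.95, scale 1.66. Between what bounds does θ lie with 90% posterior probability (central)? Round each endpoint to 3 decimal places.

The t_20 distribution is symmetric; the 90% interval is -0.95 ± t·1.66 with t_{0.95,20} = 1.725.
Half-width: 1.725 × 1.66 = 2.863.
-0.95 − 2.863 = -3.813; -0.95 + 2.863 = 1.913.

[-3.813, 1.913]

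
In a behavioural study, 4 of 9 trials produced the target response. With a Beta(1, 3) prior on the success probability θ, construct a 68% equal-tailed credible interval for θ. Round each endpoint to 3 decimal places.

[0.251, 0.519]

Posterior: Beta(1+4, 3+5) = Beta(5, 8).
Equal-tailed 68% interval: the 0.16 and 0.84 quantiles of Beta(5, 8).
Posterior mean ≈ 0.385, SD ≈ 0.130; a Normal approximation gives roughly [0.255, 0.514].
Exact: F⁻¹(0.16) = 0.251; F⁻¹(0.84) = 0.519.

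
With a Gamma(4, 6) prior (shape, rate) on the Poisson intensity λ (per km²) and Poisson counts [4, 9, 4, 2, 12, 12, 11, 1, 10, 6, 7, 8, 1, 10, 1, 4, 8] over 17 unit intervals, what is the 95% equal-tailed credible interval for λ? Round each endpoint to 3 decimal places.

Posterior: Gamma(4+110, 6+17) = Gamma(114, 23) (shape, rate).
Equal-tailed 95% interval: Gamma(114, 23) quantiles at 0.025 and 0.975.
Posterior mean ≈ 4.957, SD ≈ 0.464; a Normal approximation gives roughly [4.047, 5.866].
Exact: lower = 4.089; upper = 5.907.

[4.089, 5.907]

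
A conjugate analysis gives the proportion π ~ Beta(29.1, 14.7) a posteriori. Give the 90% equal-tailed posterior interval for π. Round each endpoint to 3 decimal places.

Posterior: Beta(29.1, 14.7).
Equal-tailed 90% interval: the 0.05 and 0.95 quantiles of Beta(29.1, 14.7).
Posterior mean ≈ 0.664, SD ≈ 0.071; a Normal approximation gives roughly [0.548, 0.780].
Exact: F⁻¹(0.05) = 0.544; F⁻¹(0.95) = 0.776.

[0.544, 0.776]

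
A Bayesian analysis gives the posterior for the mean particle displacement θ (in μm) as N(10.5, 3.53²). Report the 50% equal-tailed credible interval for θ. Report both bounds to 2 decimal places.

The posterior is symmetric, so the 50% equal-tailed interval is θ = 10.5 ± z·3.53 with z = 0.674.
Half-width: 0.674 × 3.53 = 2.38.
10.5 − 2.38 = 8.12; 10.5 + 2.38 = 12.88.

[8.12, 12.88]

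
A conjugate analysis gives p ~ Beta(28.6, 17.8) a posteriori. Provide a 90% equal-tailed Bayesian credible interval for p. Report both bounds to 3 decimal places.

[0.497, 0.730]

Posterior: Beta(28.6, 17.8).
Equal-tailed 90% interval: the 0.05 and 0.95 quantiles of Beta(28.6, 17.8).
Posterior mean ≈ 0.616, SD ≈ 0.071; a Normal approximation gives roughly [0.500, 0.733].
Exact: F⁻¹(0.05) = 0.497; F⁻¹(0.95) = 0.730.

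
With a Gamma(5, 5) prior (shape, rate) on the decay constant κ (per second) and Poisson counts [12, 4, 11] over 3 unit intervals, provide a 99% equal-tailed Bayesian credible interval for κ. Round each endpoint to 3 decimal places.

Posterior: Gamma(5+27, 5+3) = Gamma(32, 8) (shape, rate).
Equal-tailed 99% interval: Gamma(32, 8) quantiles at 0.005 and 0.995.
Posterior mean ≈ 4.000, SD ≈ 0.707; a Normal approximation gives roughly [2.179, 5.821].
Exact: lower = 2.413; upper = 6.055.

[2.413, 6.055]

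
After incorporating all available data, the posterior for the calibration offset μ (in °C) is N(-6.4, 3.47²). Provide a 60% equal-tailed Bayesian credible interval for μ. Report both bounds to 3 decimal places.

The posterior is symmetric, so the 60% equal-tailed interval is μ = -6.4 ± z·3.47 with z = 0.842.
Half-width: 0.842 × 3.47 = 2.920.
-6.4 − 2.920 = -9.320; -6.4 + 2.920 = -3.480.

[-9.320, -3.480]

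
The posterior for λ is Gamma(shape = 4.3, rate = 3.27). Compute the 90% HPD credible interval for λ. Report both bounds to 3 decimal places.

[0.337, 2.255]

The posterior is unimodal and skewed, so the HPD interval has equal density at both endpoints and is the shortest 90% interval.
Solving f(0.337) = f(2.255) with F(2.255) − F(0.337) = 0.90 gives [0.337, 2.255].
For comparison, the equal-tailed interval is [0.472, 2.501]; the HPD is narrower and shifted toward the mode.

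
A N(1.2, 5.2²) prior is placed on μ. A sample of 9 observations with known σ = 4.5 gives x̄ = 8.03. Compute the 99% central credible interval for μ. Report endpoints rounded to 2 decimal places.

[3.79, 11.22]

Posterior precision = 1/5.2² + 9/4.5² = 0.0370 + 0.4444 = 0.4814, so posterior SD = 1.4412.
Posterior mean = (1.2/5.2² + 9·8.03/4.5²) / 0.4814 = 7.5053.
Interval: 7.5053 ± 2.576 × 1.4412 → [3.79, 11.22].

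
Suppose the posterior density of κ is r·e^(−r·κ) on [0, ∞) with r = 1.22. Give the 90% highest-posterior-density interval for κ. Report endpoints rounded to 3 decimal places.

[0.000, 1.887]

The exponential density is strictly decreasing on [0, ∞), so the HPD interval is anchored at 0: [0, q] with P(κ ≤ q) = 0.90.
q = −ln(1 − 0.90) / 1.22 = 2.3026 / 1.22 = 1.887.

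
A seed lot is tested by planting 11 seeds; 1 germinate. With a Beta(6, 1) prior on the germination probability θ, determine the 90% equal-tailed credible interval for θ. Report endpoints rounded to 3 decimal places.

[0.212, 0.580]

Posterior: Beta(6+1, 1+10) = Beta(7, 11).
Equal-tailed 90% interval: the 0.05 and 0.95 quantiles of Beta(7, 11).
Posterior mean ≈ 0.389, SD ≈ 0.112; a Normal approximation gives roughly [0.205, 0.573].
Exact: F⁻¹(0.05) = 0.212; F⁻¹(0.95) = 0.580.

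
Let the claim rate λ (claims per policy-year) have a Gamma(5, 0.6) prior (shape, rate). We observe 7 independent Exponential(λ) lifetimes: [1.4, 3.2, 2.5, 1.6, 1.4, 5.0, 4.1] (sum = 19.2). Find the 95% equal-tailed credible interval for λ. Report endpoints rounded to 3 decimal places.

Posterior: Gamma(5+7, 0.6+19.2) = Gamma(12, 19.8) (shape, rate).
Equal-tailed 95% interval: Gamma(12, 19.8) quantiles at 0.025 and 0.975.
Posterior mean ≈ 0.606, SD ≈ 0.175; a Normal approximation gives roughly [0.263, 0.949].
Exact: lower = 0.313; upper = 0.994.

[0.313, 0.994]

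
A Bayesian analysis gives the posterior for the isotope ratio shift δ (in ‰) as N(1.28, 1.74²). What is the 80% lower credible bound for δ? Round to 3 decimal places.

-0.184

Need L with P(δ ≥ L) = 0.80: L = 1.28 − z_{0.2}·1.74.
z = 0.842; L = 1.28 − 0.842 × 1.74 = -0.184.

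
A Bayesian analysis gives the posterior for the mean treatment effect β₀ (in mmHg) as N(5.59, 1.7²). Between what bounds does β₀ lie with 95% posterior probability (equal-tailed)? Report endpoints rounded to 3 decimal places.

The posterior is symmetric, so the 95% equal-tailed interval is β₀ = 5.59 ± z·1.7 with z = 1.960.
Half-width: 1.960 × 1.7 = 3.332.
5.59 − 3.332 = 2.258; 5.59 + 3.332 = 8.922.

[2.258, 8.922]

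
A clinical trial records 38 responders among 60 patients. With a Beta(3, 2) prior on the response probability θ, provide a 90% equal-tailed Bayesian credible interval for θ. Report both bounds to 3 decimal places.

Posterior: Beta(3+38, 2+22) = Beta(41, 24).
Equal-tailed 90% interval: the 0.05 and 0.95 quantiles of Beta(41, 24).
Posterior mean ≈ 0.631, SD ≈ 0.059; a Normal approximation gives roughly [0.533, 0.728].
Exact: F⁻¹(0.05) = 0.531; F⁻¹(0.95) = 0.726.

[0.531, 0.726]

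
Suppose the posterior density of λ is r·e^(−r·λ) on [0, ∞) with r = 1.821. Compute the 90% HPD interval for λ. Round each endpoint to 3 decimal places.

The exponential density is strictly decreasing on [0, ∞), so the HPD interval is anchored at 0: [0, q] with P(λ ≤ q) = 0.90.
q = −ln(1 − 0.90) / 1.821 = 2.3026 / 1.821 = 1.264.

[0.000, 1.264]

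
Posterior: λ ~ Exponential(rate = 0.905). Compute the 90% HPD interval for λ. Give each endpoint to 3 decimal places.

[0.000, 2.544]

The exponential density is strictly decreasing on [0, ∞), so the HPD interval is anchored at 0: [0, q] with P(λ ≤ q) = 0.90.
q = −ln(1 − 0.90) / 0.905 = 2.3026 / 0.905 = 2.544.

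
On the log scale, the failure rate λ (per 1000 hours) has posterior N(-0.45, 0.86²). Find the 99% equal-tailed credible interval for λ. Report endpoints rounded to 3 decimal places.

On the log scale the 99% interval is -0.45 ± 2.576 × 0.86 = [-2.6652, 1.7652].
Exponentiate: [e^-2.6652, e^1.7652] = [0.070, 5.843].

[0.070, 5.843]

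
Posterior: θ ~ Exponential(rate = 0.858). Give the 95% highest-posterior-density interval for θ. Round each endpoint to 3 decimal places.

[0.000, 3.492]

The exponential density is strictly decreasing on [0, ∞), so the HPD interval is anchored at 0: [0, q] with P(θ ≤ q) = 0.95.
q = −ln(1 − 0.95) / 0.858 = 2.9957 / 0.858 = 3.492.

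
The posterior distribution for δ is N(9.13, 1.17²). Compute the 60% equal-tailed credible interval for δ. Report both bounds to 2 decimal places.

[8.15, 10.11]

The posterior is symmetric, so the 60% equal-tailed interval is δ = 9.13 ± z·1.17 with z = 0.842.
Half-width: 0.842 × 1.17 = 0.98.
9.13 − 0.98 = 8.15; 9.13 + 0.98 = 10.11.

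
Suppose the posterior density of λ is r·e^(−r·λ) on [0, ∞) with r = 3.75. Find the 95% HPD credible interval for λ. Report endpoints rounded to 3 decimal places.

[0.000, 0.799]

The exponential density is strictly decreasing on [0, ∞), so the HPD interval is anchored at 0: [0, q] with P(λ ≤ q) = 0.95.
q = −ln(1 − 0.95) / 3.75 = 2.9957 / 3.75 = 0.799.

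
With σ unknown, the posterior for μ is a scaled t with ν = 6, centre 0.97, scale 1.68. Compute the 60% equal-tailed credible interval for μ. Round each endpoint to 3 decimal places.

[-0.552, 2.492]

The t_6 distribution is symmetric; the 60% interval is 0.97 ± t·1.68 with t_{0.8,6} = 0.906.
Half-width: 0.906 × 1.68 = 1.522.
0.97 − 1.522 = -0.552; 0.97 + 1.522 = 2.492.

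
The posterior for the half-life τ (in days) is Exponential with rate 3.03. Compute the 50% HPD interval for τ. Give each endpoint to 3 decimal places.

[0.000, 0.229]

The exponential density is strictly decreasing on [0, ∞), so the HPD interval is anchored at 0: [0, q] with P(τ ≤ q) = 0.50.
q = −ln(1 − 0.50) / 3.03 = 0.6931 / 3.03 = 0.229.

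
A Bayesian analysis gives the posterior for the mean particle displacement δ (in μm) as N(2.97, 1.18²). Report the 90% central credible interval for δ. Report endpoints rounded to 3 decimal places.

[1.029, 4.911]

The posterior is symmetric, so the 90% equal-tailed interval is δ = 2.97 ± z·1.18 with z = 1.645.
Half-width: 1.645 × 1.18 = 1.941.
2.97 − 1.941 = 1.029; 2.97 + 1.941 = 4.911.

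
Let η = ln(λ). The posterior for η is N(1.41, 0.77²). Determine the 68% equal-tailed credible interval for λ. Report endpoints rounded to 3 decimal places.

On the log scale the 68% interval is 1.41 ± 0.994 × 0.77 = [0.6443, 2.1757].
Exponentiate: [e^0.6443, e^2.1757] = [1.905, 8.809].

[1.905, 8.809]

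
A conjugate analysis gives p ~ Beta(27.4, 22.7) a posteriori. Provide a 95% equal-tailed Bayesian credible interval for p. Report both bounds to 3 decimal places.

[0.409, 0.681]

Posterior: Beta(27.4, 22.7).
Equal-tailed 95% interval: the 0.025 and 0.975 quantiles of Beta(27.4, 22.7).
Posterior mean ≈ 0.547, SD ≈ 0.070; a Normal approximation gives roughly [0.410, 0.683].
Exact: F⁻¹(0.025) = 0.409; F⁻¹(0.975) = 0.681.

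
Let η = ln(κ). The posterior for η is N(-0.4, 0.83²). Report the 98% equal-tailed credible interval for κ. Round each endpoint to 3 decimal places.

[0.097, 4.622]

On the log scale the 98% interval is -0.4 ± 2.326 × 0.83 = [-2.3309, 1.5309].
Exponentiate: [e^-2.3309, e^1.5309] = [0.097, 4.622].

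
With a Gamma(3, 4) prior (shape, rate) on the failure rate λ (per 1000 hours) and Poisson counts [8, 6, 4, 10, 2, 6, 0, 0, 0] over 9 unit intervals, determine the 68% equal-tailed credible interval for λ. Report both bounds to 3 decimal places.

Posterior: Gamma(3+36, 4+9) = Gamma(39, 13) (shape, rate).
Equal-tailed 68% interval: Gamma(39, 13) quantiles at 0.16 and 0.84.
Posterior mean ≈ 3.000, SD ≈ 0.480; a Normal approximation gives roughly [2.522, 3.478].
Exact: lower = 2.524; upper = 3.475.

[2.524, 3.475]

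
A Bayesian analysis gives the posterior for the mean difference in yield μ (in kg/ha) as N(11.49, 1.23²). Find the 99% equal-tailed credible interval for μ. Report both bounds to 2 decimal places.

The posterior is symmetric, so the 99% equal-tailed interval is μ = 11.49 ± z·1.23 with z = 2.576.
Half-width: 2.576 × 1.23 = 3.17.
11.49 − 3.17 = 8.32; 11.49 + 3.17 = 14.66.

[8.32, 14.66]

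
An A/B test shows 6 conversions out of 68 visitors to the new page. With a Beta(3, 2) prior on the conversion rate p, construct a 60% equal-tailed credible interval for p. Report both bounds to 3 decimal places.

Posterior: Beta(3+6, 2+62) = Beta(9, 64).
Equal-tailed 60% interval: the 0.2 and 0.8 quantiles of Beta(9, 64).
Posterior mean ≈ 0.123, SD ≈ 0.038; a Normal approximation gives roughly [0.091, 0.155].
Exact: F⁻¹(0.2) = 0.090; F⁻¹(0.8) = 0.154.

[0.090, 0.154]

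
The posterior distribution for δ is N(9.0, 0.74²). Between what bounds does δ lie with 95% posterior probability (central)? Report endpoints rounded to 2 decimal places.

[7.55, 10.45]

The posterior is symmetric, so the 95% equal-tailed interval is δ = 9.0 ± z·0.74 with z = 1.960.
Half-width: 1.960 × 0.74 = 1.45.
9.0 − 1.45 = 7.55; 9.0 + 1.45 = 10.45.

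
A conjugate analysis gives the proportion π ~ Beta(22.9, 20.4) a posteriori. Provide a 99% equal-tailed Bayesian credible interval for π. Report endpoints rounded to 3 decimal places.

[0.337, 0.716]

Posterior: Beta(22.9, 20.4).
Equal-tailed 99% interval: the 0.005 and 0.995 quantiles of Beta(22.9, 20.4).
Posterior mean ≈ 0.529, SD ≈ 0.075; a Normal approximation gives roughly [0.336, 0.722].
Exact: F⁻¹(0.005) = 0.337; F⁻¹(0.995) = 0.716.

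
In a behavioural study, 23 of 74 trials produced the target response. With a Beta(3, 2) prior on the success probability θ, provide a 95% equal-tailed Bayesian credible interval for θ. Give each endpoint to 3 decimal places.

[0.231, 0.436]

Posterior: Beta(3+23, 2+51) = Beta(26, 53).
Equal-tailed 95% interval: the 0.025 and 0.975 quantiles of Beta(26, 53).
Posterior mean ≈ 0.329, SD ≈ 0.053; a Normal approximation gives roughly [0.226, 0.432].
Exact: F⁻¹(0.025) = 0.231; F⁻¹(0.975) = 0.436.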